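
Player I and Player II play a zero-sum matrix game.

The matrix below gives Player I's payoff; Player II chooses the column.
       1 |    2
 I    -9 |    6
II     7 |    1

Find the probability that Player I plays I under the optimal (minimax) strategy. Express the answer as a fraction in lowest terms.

Row minima are -9 and 1, so Player I's maximin is 1; column maxima are 7 and 6, so Player II's minimax is 6. These differ, so the equilibrium is in mixed strategies.
Let Player I play I with probability p. Player II is indifferent when −9p + 7(1−p) = 6p + (1−p), giving p = 2/7.

2/7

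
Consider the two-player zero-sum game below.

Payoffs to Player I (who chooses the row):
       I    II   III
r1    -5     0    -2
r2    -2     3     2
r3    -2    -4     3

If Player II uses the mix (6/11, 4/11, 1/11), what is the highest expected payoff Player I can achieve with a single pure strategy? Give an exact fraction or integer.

r1: (-5)·(6/11) + (0)·(4/11) + (-2)·(1/11) = -32/11.
r2: (-2)·(6/11) + (3)·(4/11) + (2)·(1/11) = 2/11.
r3: (-2)·(6/11) + (-4)·(4/11) + (3)·(1/11) = -25/11.
The best pure response is r2 with expected payoff 2/11.

2/11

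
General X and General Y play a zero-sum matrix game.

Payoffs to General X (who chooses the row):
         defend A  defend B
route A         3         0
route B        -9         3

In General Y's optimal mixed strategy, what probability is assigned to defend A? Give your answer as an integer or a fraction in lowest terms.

1/5

Row minima are 0 and -9, so General X's maximin is 0; column maxima are 3 and 3, so General Y's minimax is 3. These differ, so the equilibrium is in mixed strategies.
Let General Y play defend A with probability q. General X is indifferent when 3q = −9q + 3(1−q), giving q = 1/5.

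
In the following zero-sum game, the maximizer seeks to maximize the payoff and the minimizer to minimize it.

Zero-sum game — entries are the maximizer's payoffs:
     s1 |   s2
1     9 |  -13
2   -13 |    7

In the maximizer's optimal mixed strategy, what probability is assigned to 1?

Row minima are -13 and -13, so the maximizer's maximin is -13; column maxima are 9 and 7, so the minimizer's minimax is 7. These differ, so the equilibrium is in mixed strategies.
Let the maximizer play 1 with probability p. The minimizer is indifferent when 9p − 13(1−p) = −13p + 7(1−p), giving p = 10/21.

10/21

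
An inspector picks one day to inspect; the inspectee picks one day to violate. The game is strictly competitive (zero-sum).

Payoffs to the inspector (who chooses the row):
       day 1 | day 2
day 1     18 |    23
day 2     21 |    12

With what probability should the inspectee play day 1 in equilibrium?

11/14

Row minima are 18 and 12, so the inspector's maximin is 18; column maxima are 21 and 23, so the inspectee's minimax is 21. These differ, so the equilibrium is in mixed strategies.
Let the inspectee play day 1 with probability q. The inspector is indifferent when 18q + 23(1−q) = 21q + 12(1−q), giving q = 11/14.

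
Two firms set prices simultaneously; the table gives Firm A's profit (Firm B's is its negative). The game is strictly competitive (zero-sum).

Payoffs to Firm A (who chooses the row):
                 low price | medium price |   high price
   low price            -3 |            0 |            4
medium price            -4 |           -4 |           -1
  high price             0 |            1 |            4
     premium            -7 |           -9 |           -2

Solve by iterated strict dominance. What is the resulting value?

Column high price is strictly dominated by low price for Firm B (-3<4, -4<-1, 0<4, -7<-2); eliminate high price.
Row premium is strictly dominated by row low price (-3>-7, 0>-9); eliminate premium.
Row low price is strictly dominated by row high price (0>-3, 1>0); eliminate low price.
Row medium price is strictly dominated by row high price (0>-4, 1>-4); eliminate medium price.
Column medium price is strictly dominated by low price for Firm B (0<1); eliminate medium price.
Only (high price, low price) remains, with payoff 0.

0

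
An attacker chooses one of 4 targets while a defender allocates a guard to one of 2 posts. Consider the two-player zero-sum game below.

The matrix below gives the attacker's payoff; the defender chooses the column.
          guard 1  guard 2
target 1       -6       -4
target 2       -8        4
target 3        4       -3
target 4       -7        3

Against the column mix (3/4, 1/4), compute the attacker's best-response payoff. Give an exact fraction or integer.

9/4

target 1: (-6)·(3/4) + (-4)·(1/4) = -11/2.
target 2: (-8)·(3/4) + (4)·(1/4) = -5.
target 3: (4)·(3/4) + (-3)·(1/4) = 9/4.
target 4: (-7)·(3/4) + (3)·(1/4) = -9/2.
The best pure response is target 3 with expected payoff 9/4.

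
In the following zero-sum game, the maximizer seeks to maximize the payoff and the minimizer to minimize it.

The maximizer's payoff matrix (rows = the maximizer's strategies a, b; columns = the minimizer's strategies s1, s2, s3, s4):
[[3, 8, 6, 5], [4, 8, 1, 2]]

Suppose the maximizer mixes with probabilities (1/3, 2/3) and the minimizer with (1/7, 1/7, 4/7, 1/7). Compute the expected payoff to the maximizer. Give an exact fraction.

Against (1/7, 1/7, 4/7, 1/7), each row's expected payoff is a: 40/7; b: 18/7.
Taking the (1/3, 2/3)-weighted average: (1/3)·(40/7) + (2/3)·(18/7) = 76/21.

76/21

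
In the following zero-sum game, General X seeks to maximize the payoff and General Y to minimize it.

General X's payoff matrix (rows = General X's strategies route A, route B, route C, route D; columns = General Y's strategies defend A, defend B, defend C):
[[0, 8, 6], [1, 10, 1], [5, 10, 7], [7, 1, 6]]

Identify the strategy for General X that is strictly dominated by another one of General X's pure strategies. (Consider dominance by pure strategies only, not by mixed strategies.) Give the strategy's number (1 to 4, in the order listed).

Compare route A with route C: 5 > 0, 10 > 8, 7 > 6.
So route C strictly dominates route A for General X; route A is strictly dominated.

1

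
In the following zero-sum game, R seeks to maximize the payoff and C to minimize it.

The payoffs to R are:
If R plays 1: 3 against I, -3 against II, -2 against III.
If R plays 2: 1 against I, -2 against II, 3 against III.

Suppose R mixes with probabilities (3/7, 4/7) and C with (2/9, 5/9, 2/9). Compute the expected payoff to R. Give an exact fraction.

Against (2/9, 5/9, 2/9), each row's expected payoff is 1: -13/9; 2: -2/9.
Taking the (3/7, 4/7)-weighted average: (3/7)·(-13/9) + (4/7)·(-2/9) = -47/63.

-47/63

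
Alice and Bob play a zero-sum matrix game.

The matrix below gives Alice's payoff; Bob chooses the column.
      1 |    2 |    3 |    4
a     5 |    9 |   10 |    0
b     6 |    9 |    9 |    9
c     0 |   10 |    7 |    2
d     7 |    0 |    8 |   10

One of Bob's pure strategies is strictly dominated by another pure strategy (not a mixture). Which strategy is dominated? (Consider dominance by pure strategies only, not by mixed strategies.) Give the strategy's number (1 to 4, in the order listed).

3

Bob prefers columns that give Alice less. Compare 3 with 1: 5 < 10, 6 < 9, 0 < 7, 7 < 8.
So 1 strictly dominates 3 for Bob; 3 is strictly dominated.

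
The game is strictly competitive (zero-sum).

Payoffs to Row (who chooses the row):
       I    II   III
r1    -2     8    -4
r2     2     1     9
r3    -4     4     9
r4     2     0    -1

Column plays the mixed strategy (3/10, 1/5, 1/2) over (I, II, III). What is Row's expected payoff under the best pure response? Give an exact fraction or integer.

53/10

r1: (-2)·(3/10) + (8)·(1/5) + (-4)·(1/2) = -1.
r2: (2)·(3/10) + (1)·(1/5) + (9)·(1/2) = 53/10.
r3: (-4)·(3/10) + (4)·(1/5) + (9)·(1/2) = 41/10.
r4: (2)·(3/10) + (0)·(1/5) + (-1)·(1/2) = 1/10.
The best pure response is r2 with expected payoff 53/10.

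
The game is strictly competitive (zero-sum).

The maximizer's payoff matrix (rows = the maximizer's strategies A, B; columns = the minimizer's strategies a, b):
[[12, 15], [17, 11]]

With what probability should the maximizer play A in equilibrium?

2/3

Row minima are 12 and 11, so the maximizer's maximin is 12; column maxima are 17 and 15, so the minimizer's minimax is 15. These differ, so the equilibrium is in mixed strategies.
Let the maximizer play A with probability p. The minimizer is indifferent when 12p + 17(1−p) = 15p + 11(1−p), giving p = 2/3.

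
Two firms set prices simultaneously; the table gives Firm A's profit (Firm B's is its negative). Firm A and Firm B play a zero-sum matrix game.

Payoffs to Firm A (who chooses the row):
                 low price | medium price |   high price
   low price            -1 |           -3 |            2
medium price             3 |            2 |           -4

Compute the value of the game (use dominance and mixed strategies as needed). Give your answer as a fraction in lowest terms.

Column low price is strictly dominated by medium price for Firm B (it gives Firm A more in every row).
The remaining 2×2 game on (low price, medium price) × (medium price, high price) has no saddle point. Let Firm A play low price with probability p; indifference gives −3p + 2(1−p) = 2p − 4(1−p), so p = 6/11.
Similarly Firm B's optimal q on medium price is 6/11, and the value is -3·(6/11) + (2)·(5/11) = -8/11.

-8/11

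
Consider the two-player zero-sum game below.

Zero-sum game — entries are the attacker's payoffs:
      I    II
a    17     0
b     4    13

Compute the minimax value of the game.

17/2

Row minima are 0 and 4, so the attacker's maximin is 4; column maxima are 17 and 13, so the defender's minimax is 13. These differ, so the equilibrium is in mixed strategies.
Let the attacker play a with probability p. The defender is indifferent when 17p + 4(1−p) = 13(1−p), giving p = 9/26.
Let the defender play I with probability q. The attacker is indifferent when 17q = 4q + 13(1−q), giving q = 1/2.
The value is 17·(1/2) + (0)·(1/2) = 17/2.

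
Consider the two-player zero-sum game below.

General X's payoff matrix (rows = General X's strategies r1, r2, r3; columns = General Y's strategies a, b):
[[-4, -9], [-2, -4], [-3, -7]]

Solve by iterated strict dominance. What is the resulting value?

Row r1 is strictly dominated by row r2 (-2>-4, -4>-9); eliminate r1.
Column a is strictly dominated by b for General Y (-4<-2, -7<-3); eliminate a.
Row r3 is strictly dominated by row r2 (-4>-7); eliminate r3.
Only (r2, b) remains, with payoff -4.

-4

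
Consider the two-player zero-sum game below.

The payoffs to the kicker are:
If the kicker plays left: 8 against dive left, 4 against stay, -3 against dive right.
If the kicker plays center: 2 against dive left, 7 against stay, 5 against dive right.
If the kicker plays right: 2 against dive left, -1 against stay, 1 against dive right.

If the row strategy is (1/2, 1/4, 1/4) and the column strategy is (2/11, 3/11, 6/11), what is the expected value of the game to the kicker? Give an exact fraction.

Against (2/11, 3/11, 6/11), each row's expected payoff is left: 10/11; center: 5; right: 7/11.
Taking the (1/2, 1/4, 1/4)-weighted average: (1/2)·(10/11) + (1/4)·(5) + (1/4)·(7/11) = 41/22.

41/22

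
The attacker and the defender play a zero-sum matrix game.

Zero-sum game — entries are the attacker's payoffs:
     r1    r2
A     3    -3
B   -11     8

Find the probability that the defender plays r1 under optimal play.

11/25

Row minima are -3 and -11, so the attacker's maximin is -3; column maxima are 3 and 8, so the defender's minimax is 3. These differ, so the equilibrium is in mixed strategies.
Let the defender play r1 with probability q. The attacker is indifferent when 3q − 3(1−q) = −11q + 8(1−q), giving q = 11/25.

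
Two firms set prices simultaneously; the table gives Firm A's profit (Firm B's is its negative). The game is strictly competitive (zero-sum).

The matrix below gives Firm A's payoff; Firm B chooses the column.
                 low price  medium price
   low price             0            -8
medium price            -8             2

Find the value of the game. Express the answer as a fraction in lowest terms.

Row minima are -8 and -8, so Firm A's maximin is -8; column maxima are 0 and 2, so Firm B's minimax is 0. These differ, so the equilibrium is in mixed strategies.
Let Firm A play low price with probability p. Firm B is indifferent when −8(1−p) = −8p + 2(1−p), giving p = 5/9.
Let Firm B play low price with probability q. Firm A is indifferent when −8(1−q) = −8q + 2(1−q), giving q = 5/9.
The value is 0·(5/9) + (-8)·(4/9) = -32/9.

-32/9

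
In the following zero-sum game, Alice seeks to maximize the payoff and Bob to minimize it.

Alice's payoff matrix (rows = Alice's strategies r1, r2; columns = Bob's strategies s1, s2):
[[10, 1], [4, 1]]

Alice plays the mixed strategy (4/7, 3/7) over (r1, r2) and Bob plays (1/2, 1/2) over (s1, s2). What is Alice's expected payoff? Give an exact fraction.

59/14

Against (1/2, 1/2), each row's expected payoff is r1: 11/2; r2: 5/2.
Taking the (4/7, 3/7)-weighted average: (4/7)·(11/2) + (3/7)·(5/2) = 59/14.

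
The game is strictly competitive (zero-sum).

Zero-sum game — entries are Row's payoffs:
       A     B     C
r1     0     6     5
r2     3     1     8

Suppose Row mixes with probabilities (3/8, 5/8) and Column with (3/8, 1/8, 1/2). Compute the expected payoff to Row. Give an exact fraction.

Against (3/8, 1/8, 1/2), each row's expected payoff is r1: 13/4; r2: 21/4.
Taking the (3/8, 5/8)-weighted average: (3/8)·(13/4) + (5/8)·(21/4) = 9/2.

9/2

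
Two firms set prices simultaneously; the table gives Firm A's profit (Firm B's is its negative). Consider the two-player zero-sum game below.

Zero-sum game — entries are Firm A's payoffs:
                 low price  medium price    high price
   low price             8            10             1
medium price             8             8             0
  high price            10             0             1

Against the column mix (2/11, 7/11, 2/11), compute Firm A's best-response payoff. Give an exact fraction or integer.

8

low price: (8)·(2/11) + (10)·(7/11) + (1)·(2/11) = 8.
medium price: (8)·(2/11) + (8)·(7/11) + (0)·(2/11) = 72/11.
high price: (10)·(2/11) + (0)·(7/11) + (1)·(2/11) = 2.
The best pure response is low price with expected payoff 8.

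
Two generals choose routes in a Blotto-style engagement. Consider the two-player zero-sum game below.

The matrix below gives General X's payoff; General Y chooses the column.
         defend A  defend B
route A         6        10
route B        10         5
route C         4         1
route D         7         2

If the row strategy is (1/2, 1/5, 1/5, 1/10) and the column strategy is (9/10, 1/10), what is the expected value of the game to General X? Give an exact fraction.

649/100

Against (9/10, 1/10), each row's expected payoff is route A: 32/5; route B: 19/2; route C: 37/10; route D: 13/2.
Taking the (1/2, 1/5, 1/5, 1/10)-weighted average: (1/2)·(32/5) + (1/5)·(19/2) + (1/5)·(37/10) + (1/10)·(13/2) = 649/100.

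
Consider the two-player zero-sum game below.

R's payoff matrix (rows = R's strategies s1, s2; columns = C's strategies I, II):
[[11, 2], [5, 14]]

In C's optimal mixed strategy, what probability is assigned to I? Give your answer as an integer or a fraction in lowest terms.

Row minima are 2 and 5, so R's maximin is 5; column maxima are 11 and 14, so C's minimax is 11. These differ, so the equilibrium is in mixed strategies.
Let C play I with probability q. R is indifferent when 11q + 2(1−q) = 5q + 14(1−q), giving q = 2/3.

2/3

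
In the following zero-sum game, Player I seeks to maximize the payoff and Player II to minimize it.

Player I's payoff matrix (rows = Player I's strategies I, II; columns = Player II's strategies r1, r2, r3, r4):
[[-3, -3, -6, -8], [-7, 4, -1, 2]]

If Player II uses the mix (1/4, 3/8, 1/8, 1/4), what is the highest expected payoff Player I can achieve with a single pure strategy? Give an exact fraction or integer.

I: (-3)·(1/4) + (-3)·(3/8) + (-6)·(1/8) + (-8)·(1/4) = -37/8.
II: (-7)·(1/4) + (4)·(3/8) + (-1)·(1/8) + (2)·(1/4) = 1/8.
The best pure response is II with expected payoff 1/8.

1/8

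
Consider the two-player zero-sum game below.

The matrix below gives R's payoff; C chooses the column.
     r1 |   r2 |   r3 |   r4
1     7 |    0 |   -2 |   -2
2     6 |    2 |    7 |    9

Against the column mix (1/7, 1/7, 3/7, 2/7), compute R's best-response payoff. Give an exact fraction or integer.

47/7

1: (7)·(1/7) + (0)·(1/7) + (-2)·(3/7) + (-2)·(2/7) = -3/7.
2: (6)·(1/7) + (2)·(1/7) + (7)·(3/7) + (9)·(2/7) = 47/7.
The best pure response is 2 with expected payoff 47/7.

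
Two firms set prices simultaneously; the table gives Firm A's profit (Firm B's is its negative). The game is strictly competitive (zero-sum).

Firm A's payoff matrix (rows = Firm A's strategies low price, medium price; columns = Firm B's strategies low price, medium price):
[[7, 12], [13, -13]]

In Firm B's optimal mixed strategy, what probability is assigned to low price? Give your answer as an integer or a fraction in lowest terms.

25/31

Row minima are 7 and -13, so Firm A's maximin is 7; column maxima are 13 and 12, so Firm B's minimax is 12. These differ, so the equilibrium is in mixed strategies.
Let Firm B play low price with probability q. Firm A is indifferent when 7q + 12(1−q) = 13q − 13(1−q), giving q = 25/31.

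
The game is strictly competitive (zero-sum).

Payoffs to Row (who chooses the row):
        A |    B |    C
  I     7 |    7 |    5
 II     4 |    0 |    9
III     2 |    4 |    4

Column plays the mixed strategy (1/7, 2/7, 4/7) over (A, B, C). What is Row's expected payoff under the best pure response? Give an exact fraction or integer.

I: (7)·(1/7) + (7)·(2/7) + (5)·(4/7) = 41/7.
II: (4)·(1/7) + (0)·(2/7) + (9)·(4/7) = 40/7.
III: (2)·(1/7) + (4)·(2/7) + (4)·(4/7) = 26/7.
The best pure response is I with expected payoff 41/7.

41/7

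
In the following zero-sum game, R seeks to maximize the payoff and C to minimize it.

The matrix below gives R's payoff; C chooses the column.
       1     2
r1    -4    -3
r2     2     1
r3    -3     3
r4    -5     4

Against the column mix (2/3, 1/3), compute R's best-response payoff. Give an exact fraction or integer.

r1: (-4)·(2/3) + (-3)·(1/3) = -11/3.
r2: (2)·(2/3) + (1)·(1/3) = 5/3.
r3: (-3)·(2/3) + (3)·(1/3) = -1.
r4: (-5)·(2/3) + (4)·(1/3) = -2.
The best pure response is r2 with expected payoff 5/3.

5/3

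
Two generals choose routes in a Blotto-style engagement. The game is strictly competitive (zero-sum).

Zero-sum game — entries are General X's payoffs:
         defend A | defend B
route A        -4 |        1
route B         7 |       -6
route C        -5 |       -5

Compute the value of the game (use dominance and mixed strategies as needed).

-17/18

Row route C is strictly dominated by row route A, so General X never plays it.
The remaining 2×2 game on (route A, route B) × (defend A, defend B) has no saddle point. Let General X play route A with probability p; indifference gives −4p + 7(1−p) = p − 6(1−p), so p = 13/18.
Similarly General Y's optimal q on defend A is 7/18, and the value is -4·(7/18) + (1)·(11/18) = -17/18.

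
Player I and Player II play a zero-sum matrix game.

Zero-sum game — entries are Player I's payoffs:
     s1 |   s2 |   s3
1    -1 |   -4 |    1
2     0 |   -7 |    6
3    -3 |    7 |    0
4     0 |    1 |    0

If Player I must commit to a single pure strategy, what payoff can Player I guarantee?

The worst-case payoff for each row is 1: -4, 2: -7, 3: -3, 4: 0.
The best of these is 0.

0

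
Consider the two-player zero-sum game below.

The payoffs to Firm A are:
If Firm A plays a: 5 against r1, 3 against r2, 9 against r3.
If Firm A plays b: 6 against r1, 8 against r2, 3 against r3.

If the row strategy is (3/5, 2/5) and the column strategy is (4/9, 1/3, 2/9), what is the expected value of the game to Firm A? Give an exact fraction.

Against (4/9, 1/3, 2/9), each row's expected payoff is a: 47/9; b: 6.
Taking the (3/5, 2/5)-weighted average: (3/5)·(47/9) + (2/5)·(6) = 83/15.

83/15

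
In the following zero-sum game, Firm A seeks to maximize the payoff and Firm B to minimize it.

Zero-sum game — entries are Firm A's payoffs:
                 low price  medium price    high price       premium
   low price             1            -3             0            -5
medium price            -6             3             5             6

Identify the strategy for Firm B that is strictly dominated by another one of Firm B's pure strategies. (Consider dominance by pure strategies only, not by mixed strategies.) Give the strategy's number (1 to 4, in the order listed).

3

Firm B prefers columns that give Firm A less. Compare high price with medium price: -3 < 0, 3 < 5.
So medium price strictly dominates high price for Firm B; high price is strictly dominated.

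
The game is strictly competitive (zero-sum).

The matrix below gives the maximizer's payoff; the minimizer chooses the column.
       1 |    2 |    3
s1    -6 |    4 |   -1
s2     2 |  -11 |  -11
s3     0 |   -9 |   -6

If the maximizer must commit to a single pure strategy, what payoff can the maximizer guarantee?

-6

The worst-case payoff for each row is s1: -6, s2: -11, s3: -9.
The best of these is -6.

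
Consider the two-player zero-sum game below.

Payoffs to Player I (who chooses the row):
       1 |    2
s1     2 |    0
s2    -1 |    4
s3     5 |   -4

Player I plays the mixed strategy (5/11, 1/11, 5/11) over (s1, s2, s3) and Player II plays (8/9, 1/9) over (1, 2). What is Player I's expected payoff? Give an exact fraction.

Against (8/9, 1/9), each row's expected payoff is s1: 16/9; s2: -4/9; s3: 4.
Taking the (5/11, 1/11, 5/11)-weighted average: (5/11)·(16/9) + (1/11)·(-4/9) + (5/11)·(4) = 256/99.

256/99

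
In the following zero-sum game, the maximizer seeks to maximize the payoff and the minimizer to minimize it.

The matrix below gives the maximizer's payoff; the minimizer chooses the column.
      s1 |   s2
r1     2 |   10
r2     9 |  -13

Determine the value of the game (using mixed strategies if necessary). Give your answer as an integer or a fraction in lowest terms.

Row minima are 2 and -13, so the maximizer's maximin is 2; column maxima are 9 and 10, so the minimizer's minimax is 9. These differ, so the equilibrium is in mixed strategies.
Let the maximizer play r1 with probability p. The minimizer is indifferent when 2p + 9(1−p) = 10p − 13(1−p), giving p = 11/15.
Let the minimizer play s1 with probability q. The maximizer is indifferent when 2q + 10(1−q) = 9q − 13(1−q), giving q = 23/30.
The value is 2·(23/30) + (10)·(7/30) = 58/15.

58/15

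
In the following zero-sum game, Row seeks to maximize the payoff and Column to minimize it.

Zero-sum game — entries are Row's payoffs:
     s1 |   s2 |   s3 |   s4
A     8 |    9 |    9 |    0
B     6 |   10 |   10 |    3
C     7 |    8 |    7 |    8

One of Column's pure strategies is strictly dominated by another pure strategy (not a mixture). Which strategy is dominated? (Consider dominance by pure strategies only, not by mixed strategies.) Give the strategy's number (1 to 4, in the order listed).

2

Column prefers columns that give Row less. Compare s2 with s1: 8 < 9, 6 < 10, 7 < 8.
So s1 strictly dominates s2 for Column; s2 is strictly dominated.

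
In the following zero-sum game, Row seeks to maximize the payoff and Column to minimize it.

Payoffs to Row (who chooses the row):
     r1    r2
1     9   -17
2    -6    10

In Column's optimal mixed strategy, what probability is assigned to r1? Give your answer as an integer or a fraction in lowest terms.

9/14

Row minima are -17 and -6, so Row's maximin is -6; column maxima are 9 and 10, so Column's minimax is 9. These differ, so the equilibrium is in mixed strategies.
Let Column play r1 with probability q. Row is indifferent when 9q − 17(1−q) = −6q + 10(1−q), giving q = 9/14.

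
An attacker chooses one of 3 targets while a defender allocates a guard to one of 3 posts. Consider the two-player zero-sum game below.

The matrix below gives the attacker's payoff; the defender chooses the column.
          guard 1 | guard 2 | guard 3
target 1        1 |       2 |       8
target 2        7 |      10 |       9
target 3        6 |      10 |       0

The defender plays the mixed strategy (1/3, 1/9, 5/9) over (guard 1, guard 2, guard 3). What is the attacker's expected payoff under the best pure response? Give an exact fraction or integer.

76/9

target 1: (1)·(1/3) + (2)·(1/9) + (8)·(5/9) = 5.
target 2: (7)·(1/3) + (10)·(1/9) + (9)·(5/9) = 76/9.
target 3: (6)·(1/3) + (10)·(1/9) + (0)·(5/9) = 28/9.
The best pure response is target 2 with expected payoff 76/9.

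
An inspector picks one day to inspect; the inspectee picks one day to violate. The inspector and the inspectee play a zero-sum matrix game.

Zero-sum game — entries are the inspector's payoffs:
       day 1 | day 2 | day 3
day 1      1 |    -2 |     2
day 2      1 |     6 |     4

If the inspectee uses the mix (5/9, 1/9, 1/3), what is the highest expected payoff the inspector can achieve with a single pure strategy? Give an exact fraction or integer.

23/9

day 1: (1)·(5/9) + (-2)·(1/9) + (2)·(1/3) = 1.
day 2: (1)·(5/9) + (6)·(1/9) + (4)·(1/3) = 23/9.
The best pure response is day 2 with expected payoff 23/9.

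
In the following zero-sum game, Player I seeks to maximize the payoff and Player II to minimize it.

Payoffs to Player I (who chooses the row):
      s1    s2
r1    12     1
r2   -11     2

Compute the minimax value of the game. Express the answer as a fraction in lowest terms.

35/24

Row minima are 1 and -11, so Player I's maximin is 1; column maxima are 12 and 2, so Player II's minimax is 2. These differ, so the equilibrium is in mixed strategies.
Let Player I play r1 with probability p. Player II is indifferent when 12p − 11(1−p) = p + 2(1−p), giving p = 13/24.
Let Player II play s1 with probability q. Player I is indifferent when 12q + (1−q) = −11q + 2(1−q), giving q = 1/24.
The value is 12·(1/24) + (1)·(23/24) = 35/24.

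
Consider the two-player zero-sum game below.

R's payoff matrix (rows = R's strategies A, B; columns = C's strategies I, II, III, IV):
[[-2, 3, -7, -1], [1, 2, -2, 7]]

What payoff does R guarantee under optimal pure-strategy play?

-2

Row minima: -7, -2 → R's maximin is -2.
Column maxima: 1, 3, -2, 7 → C's minimax is -2.
They coincide at (B, III), so the value is -2.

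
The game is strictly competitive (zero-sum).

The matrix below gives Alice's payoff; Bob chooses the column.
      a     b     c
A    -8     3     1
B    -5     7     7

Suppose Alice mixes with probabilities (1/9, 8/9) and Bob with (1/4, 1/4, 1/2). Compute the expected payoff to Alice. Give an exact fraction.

Against (1/4, 1/4, 1/2), each row's expected payoff is A: -3/4; B: 4.
Taking the (1/9, 8/9)-weighted average: (1/9)·(-3/4) + (8/9)·(4) = 125/36.

125/36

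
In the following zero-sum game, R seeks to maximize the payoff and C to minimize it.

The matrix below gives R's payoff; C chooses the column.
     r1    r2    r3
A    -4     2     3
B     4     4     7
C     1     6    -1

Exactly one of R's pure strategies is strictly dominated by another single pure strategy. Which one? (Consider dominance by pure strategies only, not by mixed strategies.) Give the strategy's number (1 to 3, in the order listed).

Compare A with B: 4 > -4, 4 > 2, 7 > 3.
So B strictly dominates A for R; A is strictly dominated.

1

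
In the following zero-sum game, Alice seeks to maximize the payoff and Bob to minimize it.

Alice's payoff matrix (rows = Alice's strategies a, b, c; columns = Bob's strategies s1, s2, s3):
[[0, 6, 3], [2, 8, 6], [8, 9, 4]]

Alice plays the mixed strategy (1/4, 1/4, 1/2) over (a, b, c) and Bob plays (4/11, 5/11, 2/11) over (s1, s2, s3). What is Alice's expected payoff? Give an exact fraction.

133/22

Against (4/11, 5/11, 2/11), each row's expected payoff is a: 36/11; b: 60/11; c: 85/11.
Taking the (1/4, 1/4, 1/2)-weighted average: (1/4)·(36/11) + (1/4)·(60/11) + (1/2)·(85/11) = 133/22.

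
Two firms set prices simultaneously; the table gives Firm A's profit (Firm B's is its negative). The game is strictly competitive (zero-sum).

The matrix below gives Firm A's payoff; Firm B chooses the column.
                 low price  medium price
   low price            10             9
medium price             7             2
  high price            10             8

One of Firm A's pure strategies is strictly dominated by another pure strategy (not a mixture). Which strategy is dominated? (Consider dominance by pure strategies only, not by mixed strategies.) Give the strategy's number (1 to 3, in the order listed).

Compare medium price with low price: 10 > 7, 9 > 2.
So low price strictly dominates medium price for Firm A; medium price is strictly dominated.

2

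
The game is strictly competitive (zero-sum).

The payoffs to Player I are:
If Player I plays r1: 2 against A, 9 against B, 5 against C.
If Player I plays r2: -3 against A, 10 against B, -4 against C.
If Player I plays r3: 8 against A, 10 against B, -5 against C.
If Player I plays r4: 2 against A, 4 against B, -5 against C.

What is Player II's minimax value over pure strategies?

5

The worst case (largest entry) in each column is A: 8, B: 10, C: 5.
The best (smallest) of these is 5.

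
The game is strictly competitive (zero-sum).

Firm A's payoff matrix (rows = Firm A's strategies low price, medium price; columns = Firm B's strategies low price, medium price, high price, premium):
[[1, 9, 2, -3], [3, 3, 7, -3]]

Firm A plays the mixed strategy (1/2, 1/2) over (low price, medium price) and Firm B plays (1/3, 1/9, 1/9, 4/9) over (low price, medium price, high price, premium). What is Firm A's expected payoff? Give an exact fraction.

Against (1/3, 1/9, 1/9, 4/9), each row's expected payoff is low price: 2/9; medium price: 7/9.
Taking the (1/2, 1/2)-weighted average: (1/2)·(2/9) + (1/2)·(7/9) = 1/2.

1/2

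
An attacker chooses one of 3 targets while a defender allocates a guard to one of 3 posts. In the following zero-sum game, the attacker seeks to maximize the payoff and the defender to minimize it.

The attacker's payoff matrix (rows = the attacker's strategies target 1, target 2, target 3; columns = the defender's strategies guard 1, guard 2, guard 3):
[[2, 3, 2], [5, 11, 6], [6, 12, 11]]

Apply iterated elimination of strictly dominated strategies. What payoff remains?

6

Row target 1 is strictly dominated by row target 2 (5>2, 11>3, 6>2); eliminate target 1.
Column guard 2 is strictly dominated by guard 1 for the defender (5<11, 6<12); eliminate guard 2.
Row target 2 is strictly dominated by row target 3 (6>5, 11>6); eliminate target 2.
Column guard 3 is strictly dominated by guard 1 for the defender (6<11); eliminate guard 3.
Only (target 3, guard 1) remains, with payoff 6.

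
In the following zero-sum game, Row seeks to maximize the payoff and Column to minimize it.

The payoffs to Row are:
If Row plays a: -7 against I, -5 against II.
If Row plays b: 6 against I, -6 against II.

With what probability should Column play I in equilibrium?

Row minima are -7 and -6, so Row's maximin is -6; column maxima are 6 and -5, so Column's minimax is -5. These differ, so the equilibrium is in mixed strategies.
Let Column play I with probability q. Row is indifferent when −7q − 5(1−q) = 6q − 6(1−q), giving q = 1/14.

1/14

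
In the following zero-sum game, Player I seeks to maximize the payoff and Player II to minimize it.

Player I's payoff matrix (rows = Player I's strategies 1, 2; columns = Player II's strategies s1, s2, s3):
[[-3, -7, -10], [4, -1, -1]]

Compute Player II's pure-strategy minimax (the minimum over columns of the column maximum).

The worst case (largest entry) in each column is s1: 4, s2: -1, s3: -1.
The best (smallest) of these is -1.

-1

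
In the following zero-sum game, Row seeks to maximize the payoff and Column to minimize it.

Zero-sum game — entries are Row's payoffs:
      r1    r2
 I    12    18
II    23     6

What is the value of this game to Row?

342/23

Row minima are 12 and 6, so Row's maximin is 12; column maxima are 23 and 18, so Column's minimax is 18. These differ, so the equilibrium is in mixed strategies.
Let Row play I with probability p. Column is indifferent when 12p + 23(1−p) = 18p + 6(1−p), giving p = 17/23.
Let Column play r1 with probability q. Row is indifferent when 12q + 18(1−q) = 23q + 6(1−q), giving q = 12/23.
The value is 12·(12/23) + (18)·(11/23) = 342/23.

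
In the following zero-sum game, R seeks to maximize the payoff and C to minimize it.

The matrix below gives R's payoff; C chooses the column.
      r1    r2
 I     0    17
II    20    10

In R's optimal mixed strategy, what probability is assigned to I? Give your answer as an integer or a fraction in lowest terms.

10/27

Row minima are 0 and 10, so R's maximin is 10; column maxima are 20 and 17, so C's minimax is 17. These differ, so the equilibrium is in mixed strategies.
Let R play I with probability p. C is indifferent when 20(1−p) = 17p + 10(1−p), giving p = 10/27.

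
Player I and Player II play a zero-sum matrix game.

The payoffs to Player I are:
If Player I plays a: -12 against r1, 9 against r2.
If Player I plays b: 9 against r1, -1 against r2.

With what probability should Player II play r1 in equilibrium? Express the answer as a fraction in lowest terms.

Row minima are -12 and -1, so Player I's maximin is -1; column maxima are 9 and 9, so Player II's minimax is 9. These differ, so the equilibrium is in mixed strategies.
Let Player II play r1 with probability q. Player I is indifferent when −12q + 9(1−q) = 9q − (1−q), giving q = 10/31.

10/31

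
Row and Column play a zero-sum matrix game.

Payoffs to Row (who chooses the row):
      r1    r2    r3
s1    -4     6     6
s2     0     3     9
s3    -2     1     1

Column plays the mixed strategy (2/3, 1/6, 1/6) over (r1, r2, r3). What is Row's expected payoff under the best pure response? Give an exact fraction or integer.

s1: (-4)·(2/3) + (6)·(1/6) + (6)·(1/6) = -2/3.
s2: (0)·(2/3) + (3)·(1/6) + (9)·(1/6) = 2.
s3: (-2)·(2/3) + (1)·(1/6) + (1)·(1/6) = -1.
The best pure response is s2 with expected payoff 2.

2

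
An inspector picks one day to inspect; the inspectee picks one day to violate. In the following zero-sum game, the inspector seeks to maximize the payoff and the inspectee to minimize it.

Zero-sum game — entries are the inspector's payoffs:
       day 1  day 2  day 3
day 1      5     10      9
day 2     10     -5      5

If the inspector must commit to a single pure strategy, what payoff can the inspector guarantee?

The worst-case payoff for each row is day 1: 5, day 2: -5.
The best of these is 5.

5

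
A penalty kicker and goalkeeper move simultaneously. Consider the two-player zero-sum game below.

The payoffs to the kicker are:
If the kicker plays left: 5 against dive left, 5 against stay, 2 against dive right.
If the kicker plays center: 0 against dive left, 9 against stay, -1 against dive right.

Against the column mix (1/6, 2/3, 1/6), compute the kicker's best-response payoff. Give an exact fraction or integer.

35/6

left: (5)·(1/6) + (5)·(2/3) + (2)·(1/6) = 9/2.
center: (0)·(1/6) + (9)·(2/3) + (-1)·(1/6) = 35/6.
The best pure response is center with expected payoff 35/6.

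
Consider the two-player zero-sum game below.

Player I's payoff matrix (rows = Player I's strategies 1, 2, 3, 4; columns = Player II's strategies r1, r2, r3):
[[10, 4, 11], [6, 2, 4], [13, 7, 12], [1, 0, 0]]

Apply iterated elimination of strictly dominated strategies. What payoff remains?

7

Column r1 is strictly dominated by r2 for Player II (4<10, 2<6, 7<13, 0<1); eliminate r1.
Row 1 is strictly dominated by row 3 (7>4, 12>11); eliminate 1.
Row 4 is strictly dominated by row 2 (2>0, 4>0); eliminate 4.
Row 2 is strictly dominated by row 3 (7>2, 12>4); eliminate 2.
Column r3 is strictly dominated by r2 for Player II (7<12); eliminate r3.
Only (3, r2) remains, with payoff 7.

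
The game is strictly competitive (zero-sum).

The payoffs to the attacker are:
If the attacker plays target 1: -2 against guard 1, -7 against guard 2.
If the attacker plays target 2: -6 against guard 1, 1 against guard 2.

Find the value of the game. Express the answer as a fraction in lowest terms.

-11/3

Row minima are -7 and -6, so the attacker's maximin is -6; column maxima are -2 and 1, so the defender's minimax is -2. These differ, so the equilibrium is in mixed strategies.
Let the attacker play target 1 with probability p. The defender is indifferent when −2p − 6(1−p) = −7p + (1−p), giving p = 7/12.
Let the defender play guard 1 with probability q. The attacker is indifferent when −2q − 7(1−q) = −6q + (1−q), giving q = 2/3.
The value is -2·(2/3) + (-7)·(1/3) = -11/3.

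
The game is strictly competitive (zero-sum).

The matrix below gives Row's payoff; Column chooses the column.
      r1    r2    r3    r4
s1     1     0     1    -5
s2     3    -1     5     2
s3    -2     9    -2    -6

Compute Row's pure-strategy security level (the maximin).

-1

The worst-case payoff for each row is s1: -5, s2: -1, s3: -6.
The best of these is -1.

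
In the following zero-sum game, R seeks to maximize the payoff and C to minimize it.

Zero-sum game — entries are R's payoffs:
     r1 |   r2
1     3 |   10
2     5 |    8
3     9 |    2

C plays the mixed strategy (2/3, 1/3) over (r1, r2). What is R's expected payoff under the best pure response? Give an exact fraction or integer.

1: (3)·(2/3) + (10)·(1/3) = 16/3.
2: (5)·(2/3) + (8)·(1/3) = 6.
3: (9)·(2/3) + (2)·(1/3) = 20/3.
The best pure response is 3 with expected payoff 20/3.

20/3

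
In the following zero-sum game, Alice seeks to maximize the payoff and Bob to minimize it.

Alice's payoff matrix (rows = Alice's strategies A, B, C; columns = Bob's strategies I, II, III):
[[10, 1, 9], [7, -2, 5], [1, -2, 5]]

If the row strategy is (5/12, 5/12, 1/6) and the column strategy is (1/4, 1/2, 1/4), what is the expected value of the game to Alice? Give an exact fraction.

149/48

Against (1/4, 1/2, 1/4), each row's expected payoff is A: 21/4; B: 2; C: 1/2.
Taking the (5/12, 5/12, 1/6)-weighted average: (5/12)·(21/4) + (5/12)·(2) + (1/6)·(1/2) = 149/48.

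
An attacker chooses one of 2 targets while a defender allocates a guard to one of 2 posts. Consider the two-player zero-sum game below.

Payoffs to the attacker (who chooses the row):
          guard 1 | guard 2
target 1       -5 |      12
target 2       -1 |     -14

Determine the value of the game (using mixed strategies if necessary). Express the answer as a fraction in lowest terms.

-41/15

Row minima are -5 and -14, so the attacker's maximin is -5; column maxima are -1 and 12, so the defender's minimax is -1. These differ, so the equilibrium is in mixed strategies.
Let the attacker play target 1 with probability p. The defender is indifferent when −5p − (1−p) = 12p − 14(1−p), giving p = 13/30.
Let the defender play guard 1 with probability q. The attacker is indifferent when −5q + 12(1−q) = −q − 14(1−q), giving q = 13/15.
The value is -5·(13/15) + (12)·(2/15) = -41/15.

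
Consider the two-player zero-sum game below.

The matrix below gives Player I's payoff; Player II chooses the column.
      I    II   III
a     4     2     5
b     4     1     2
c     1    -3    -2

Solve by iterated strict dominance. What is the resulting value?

2

Column I is strictly dominated by II for Player II (2<4, 1<4, -3<1); eliminate I.
Row c is strictly dominated by row a (2>-3, 5>-2); eliminate c.
Row b is strictly dominated by row a (2>1, 5>2); eliminate b.
Column III is strictly dominated by II for Player II (2<5); eliminate III.
Only (a, II) remains, with payoff 2.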